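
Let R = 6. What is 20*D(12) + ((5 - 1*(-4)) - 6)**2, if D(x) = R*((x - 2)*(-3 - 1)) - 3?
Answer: -4851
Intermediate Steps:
D(x) = 45 - 24*x (D(x) = 6*((x - 2)*(-3 - 1)) - 3 = 6*((-2 + x)*(-4)) - 3 = 6*(8 - 4*x) - 3 = (48 - 24*x) - 3 = 45 - 24*x)
20*D(12) + ((5 - 1*(-4)) - 6)**2 = 20*(45 - 24*12) + ((5 - 1*(-4)) - 6)**2 = 20*(45 - 288) + ((5 + 4) - 6)**2 = 20*(-243) + (9 - 6)**2 = -4860 + 3**2 = -4860 + 9 = -4851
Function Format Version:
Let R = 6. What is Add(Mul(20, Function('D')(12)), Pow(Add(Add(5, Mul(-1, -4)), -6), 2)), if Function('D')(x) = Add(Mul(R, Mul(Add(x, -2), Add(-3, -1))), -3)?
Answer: -4851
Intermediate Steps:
Function('D')(x) = Add(45, Mul(-24, x)) (Function('D')(x) = Add(Mul(6, Mul(Add(x, -2), Add(-3, -1))), -3) = Add(Mul(6, Mul(Add(-2, x), -4)), -3) = Add(Mul(6, Add(8, Mul(-4, x))), -3) = Add(Add(48, Mul(-24, x)), -3) = Add(45, Mul(-24, x)))
Add(Mul(20, Function('D')(12)), Pow(Add(Add(5, Mul(-1, -4)), -6), 2)) = Add(Mul(20, Add(45, Mul(-24, 12))), Pow(Add(Add(5, Mul(-1, -4)), -6), 2)) = Add(Mul(20, Add(45, -288)), Pow(Add(Add(5, 4), -6), 2)) = Add(Mul(20, -243), Pow(Add(9, -6), 2)) = Add(-4860, Pow(3, 2)) = Add(-4860, 9) = -4851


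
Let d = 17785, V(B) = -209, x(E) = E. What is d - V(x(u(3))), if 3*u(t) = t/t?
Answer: 17994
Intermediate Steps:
u(t) = ⅓ (u(t) = (t/t)/3 = (⅓)*1 = ⅓)
d - V(x(u(3))) = 17785 - 1*(-209) = 17785 + 209 = 17994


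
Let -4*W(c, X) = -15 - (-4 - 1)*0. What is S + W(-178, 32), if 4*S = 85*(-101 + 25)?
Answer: -6445/4 ≈ -1611.3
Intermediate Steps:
W(c, X) = 15/4 (W(c, X) = -(-15 - (-4 - 1)*0)/4 = -(-15 - (-5)*0)/4 = -(-15 - 1*0)/4 = -(-15 + 0)/4 = -1/4*(-15) = 15/4)
S = -1615 (S = (85*(-101 + 25))/4 = (85*(-76))/4 = (1/4)*(-6460) = -1615)
S + W(-178, 32) = -1615 + 15/4 = -6445/4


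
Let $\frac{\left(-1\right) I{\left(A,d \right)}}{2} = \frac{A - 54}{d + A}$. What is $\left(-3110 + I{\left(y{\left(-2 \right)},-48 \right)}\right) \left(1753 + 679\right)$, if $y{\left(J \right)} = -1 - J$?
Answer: $- \frac{355743232}{47} \approx -7.569 \cdot 10^{6}$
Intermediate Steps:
$I{\left(A,d \right)} = - \frac{2 \left(-54 + A\right)}{A + d}$ ($I{\left(A,d \right)} = - 2 \frac{A - 54}{d + A} = - 2 \frac{-54 + A}{A + d} = - \frac{2 \left(-54 + A\right)}{A + d}$)
$\left(-3110 + I{\left(y{\left(-2 \right)},-48 \right)}\right) \left(1753 + 679\right) = \left(-3110 + \frac{2 \left(54 - \left(-1 - -2\right)\right)}{\left(-1 - -2\right) - 48}\right) \left(1753 + 679\right) = \left(-3110 + \frac{2 \left(54 - \left(-1 + 2\right)\right)}{\left(-1 + 2\right) - 48}\right) 2432 = \left(-3110 + \frac{2 \left(54 - 1\right)}{1 - 48}\right) 2432 = \left(-3110 + \frac{2 \left(54 - 1\right)}{-47}\right) 2432 = \left(-3110 + 2 \left(- \frac{1}{47}\right) 53\right) 2432 = \left(-3110 - \frac{106}{47}\right) 2432 = \left(- \frac{146276}{47}\right) 2432 = - \frac{355743232}{47}$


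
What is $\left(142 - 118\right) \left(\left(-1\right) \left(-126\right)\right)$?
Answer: $3024$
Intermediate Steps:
$\left(142 - 118\right) \left(\left(-1\right) \left(-126\right)\right) = 24 \cdot 126 = 3024$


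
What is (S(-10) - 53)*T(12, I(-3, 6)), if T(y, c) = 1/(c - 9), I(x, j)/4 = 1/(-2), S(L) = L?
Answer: 63/11 ≈ 5.7273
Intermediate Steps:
I(x, j) = -2 (I(x, j) = 4/(-2) = 4*(-½) = -2)
T(y, c) = 1/(-9 + c)
(S(-10) - 53)*T(12, I(-3, 6)) = (-10 - 53)/(-9 - 2) = -63/(-11) = -63*(-1/11) = 63/11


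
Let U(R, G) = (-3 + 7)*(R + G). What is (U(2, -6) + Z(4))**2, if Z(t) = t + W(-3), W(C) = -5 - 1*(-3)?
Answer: 196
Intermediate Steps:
W(C) = -2 (W(C) = -5 + 3 = -2)
Z(t) = -2 + t (Z(t) = t - 2 = -2 + t)
U(R, G) = 4*G + 4*R (U(R, G) = 4*(G + R) = 4*G + 4*R)
(U(2, -6) + Z(4))**2 = ((4*(-6) + 4*2) + (-2 + 4))**2 = ((-24 + 8) + 2)**2 = (-16 + 2)**2 = (-14)**2 = 196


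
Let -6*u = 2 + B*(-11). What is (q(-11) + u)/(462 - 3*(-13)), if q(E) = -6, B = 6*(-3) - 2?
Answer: -43/501 ≈ -0.085828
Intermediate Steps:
B = -20 (B = -18 - 2 = -20)
u = -37 (u = -(2 - 20*(-11))/6 = -(2 + 220)/6 = -⅙*222 = -37)
(q(-11) + u)/(462 - 3*(-13)) = (-6 - 37)/(462 - 3*(-13)) = -43/(462 + 39) = -43/501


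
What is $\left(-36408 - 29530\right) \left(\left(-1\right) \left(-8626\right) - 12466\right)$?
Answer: $253201920$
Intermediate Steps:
$\left(-36408 - 29530\right) \left(\left(-1\right) \left(-8626\right) - 12466\right) = - 65938 \left(8626 - 12466\right) = \left(-65938\right) \left(-3840\right) = 253201920$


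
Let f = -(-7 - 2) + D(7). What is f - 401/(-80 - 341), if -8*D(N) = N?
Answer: 30573/3368 ≈ 9.0775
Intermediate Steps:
D(N) = -N/8
f = 65/8 (f = -(-7 - 2) - ⅛*7 = -1*(-9) - 7/8 = 9 - 7/8 = 65/8 ≈ 8.1250)
f - 401/(-80 - 341) = 65/8 - 401/(-80 - 341) = 65/8 - 401/(-421) = 65/8 - 401*(-1/421) = 65/8 + 401/421 = 30573/3368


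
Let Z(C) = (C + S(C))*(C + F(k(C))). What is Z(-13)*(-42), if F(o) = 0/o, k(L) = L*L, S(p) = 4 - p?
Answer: 2184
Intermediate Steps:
k(L) = L²
F(o) = 0
Z(C) = 4*C (Z(C) = (C + (4 - C))*(C + 0) = 4*C)
Z(-13)*(-42) = (4*(-13))*(-42) = -52*(-42) = 2184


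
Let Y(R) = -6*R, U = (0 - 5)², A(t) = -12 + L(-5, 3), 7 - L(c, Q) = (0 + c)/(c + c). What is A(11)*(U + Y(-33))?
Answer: -2453/2 ≈ -1226.5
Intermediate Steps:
L(c, Q) = 13/2 (L(c, Q) = 7 - (0 + c)/(c + c) = 7 - c/(2*c) = 7 - c*1/(2*c) = 7 - 1*½ = 7 - ½ = 13/2)
A(t) = -11/2 (A(t) = -12 + 13/2 = -11/2)
U = 25 (U = (-5)² = 25)
A(11)*(U + Y(-33)) = -11*(25 - 6*(-33))/2 = -11*(25 + 198)/2 = -11/2*223 = -2453/2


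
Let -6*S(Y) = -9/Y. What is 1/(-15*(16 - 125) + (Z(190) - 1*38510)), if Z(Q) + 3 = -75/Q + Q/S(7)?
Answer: -114/4103057 ≈ -2.7784e-5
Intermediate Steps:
S(Y) = 3/(2*Y) (S(Y) = -(-3)/(2*Y) = 3/(2*Y))
Z(Q) = -3 - 75/Q + 14*Q/3 (Z(Q) = -3 + (-75/Q + Q/(((3/2)/7))) = -3 + (-75/Q + Q/(((3/2)*(⅐)))) = -3 + (-75/Q + Q/(3/14)) = -3 + (-75/Q + Q*(14/3)) = -3 + (-75/Q + 14*Q/3) = -3 - 75/Q + 14*Q/3)
1/(-15*(16 - 125) + (Z(190) - 1*38510)) = 1/(-15*(16 - 125) + ((-3 - 75/190 + (14/3)*190) - 1*38510)) = 1/(-15*(-109) + ((-3 - 75*1/190 + 2660/3) - 38510)) = 1/(1635 + ((-3 - 15/38 + 2660/3) - 38510)) = 1/(1635 + (100693/114 - 38510)) = 1/(1635 - 4289447/114) = 1/(-4103057/114) = -114/4103057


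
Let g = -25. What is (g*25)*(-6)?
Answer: 3750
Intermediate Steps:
(g*25)*(-6) = -25*25*(-6) = -625*(-6) = 3750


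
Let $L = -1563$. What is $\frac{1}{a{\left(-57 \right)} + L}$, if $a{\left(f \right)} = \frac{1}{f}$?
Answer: $- \frac{57}{89092} \approx -0.00063979$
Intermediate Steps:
$\frac{1}{a{\left(-57 \right)} + L} = \frac{1}{\frac{1}{-57} - 1563} = \frac{1}{- \frac{1}{57} - 1563} = \frac{1}{- \frac{89092}{57}} = - \frac{57}{89092}$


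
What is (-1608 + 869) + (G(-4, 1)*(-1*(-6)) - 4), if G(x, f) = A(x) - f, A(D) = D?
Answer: -773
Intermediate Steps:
G(x, f) = x - f
(-1608 + 869) + (G(-4, 1)*(-1*(-6)) - 4) = (-1608 + 869) + ((-4 - 1*1)*(-1*(-6)) - 4) = -739 + ((-4 - 1)*6 - 4) = -739 + (-5*6 - 4) = -739 + (-30 - 4) = -739 - 34 = -773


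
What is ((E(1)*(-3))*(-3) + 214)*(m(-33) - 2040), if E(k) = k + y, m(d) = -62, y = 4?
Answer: -544418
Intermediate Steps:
E(k) = 4 + k (E(k) = k + 4 = 4 + k)
((E(1)*(-3))*(-3) + 214)*(m(-33) - 2040) = (((4 + 1)*(-3))*(-3) + 214)*(-62 - 2040) = ((5*(-3))*(-3) + 214)*(-2102) = (-15*(-3) + 214)*(-2102) = (45 + 214)*(-2102) = 259*(-2102) = -544418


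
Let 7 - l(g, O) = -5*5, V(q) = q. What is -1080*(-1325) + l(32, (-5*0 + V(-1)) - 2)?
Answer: 1431032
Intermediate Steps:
l(g, O) = 32 (l(g, O) = 7 - (-5)*5 = 7 - 1*(-25) = 7 + 25 = 32)
-1080*(-1325) + l(32, (-5*0 + V(-1)) - 2) = -1080*(-1325) + 32 = 1431000 + 32 = 1431032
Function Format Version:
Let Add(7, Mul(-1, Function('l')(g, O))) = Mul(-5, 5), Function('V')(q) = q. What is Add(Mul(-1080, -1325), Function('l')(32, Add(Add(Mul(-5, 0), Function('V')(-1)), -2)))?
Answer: 1431032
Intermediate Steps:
Function('l')(g, O) = 32 (Function('l')(g, O) = Add(7, Mul(-1, Mul(-5, 5))) = Add(7, Mul(-1, -25)) = Add(7, 25) = 32)
Add(Mul(-1080, -1325), Function('l')(32, Add(Add(Mul(-5, 0), Function('V')(-1)), -2))) = Add(Mul(-1080, -1325), 32) = Add(1431000, 32) = 1431032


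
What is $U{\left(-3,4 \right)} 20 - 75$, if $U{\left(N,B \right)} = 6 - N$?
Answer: $105$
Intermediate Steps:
$U{\left(-3,4 \right)} 20 - 75 = \left(6 - -3\right) 20 - 75 = \left(6 + 3\right) 20 - 75 = 9 \cdot 20 - 75 = 180 - 75 = 105$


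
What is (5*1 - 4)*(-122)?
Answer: -122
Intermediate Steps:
(5*1 - 4)*(-122) = (5 - 4)*(-122) = 1*(-122) = -122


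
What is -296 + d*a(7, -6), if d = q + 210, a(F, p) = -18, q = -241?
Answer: 262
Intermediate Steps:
d = -31 (d = -241 + 210 = -31)
-296 + d*a(7, -6) = -296 - 31*(-18) = -296 + 558 = 262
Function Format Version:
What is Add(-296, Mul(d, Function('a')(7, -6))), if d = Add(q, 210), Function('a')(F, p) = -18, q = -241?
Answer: 262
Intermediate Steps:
d = -31 (d = Add(-241, 210) = -31)
Add(-296, Mul(d, Function('a')(7, -6))) = Add(-296, Mul(-31, -18)) = Add(-296, 558) = 262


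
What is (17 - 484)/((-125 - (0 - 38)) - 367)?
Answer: 467/454 ≈ 1.0286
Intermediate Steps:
(17 - 484)/((-125 - (0 - 38)) - 367) = -467/((-125 - 1*(-38)) - 367) = -467/((-125 + 38) - 367) = -467/(-87 - 367) = -467/(-454) = -467*(-1/454) = 467/454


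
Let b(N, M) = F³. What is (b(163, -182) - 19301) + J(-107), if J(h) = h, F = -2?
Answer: -19416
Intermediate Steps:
b(N, M) = -8 (b(N, M) = (-2)³ = -8)
(b(163, -182) - 19301) + J(-107) = (-8 - 19301) - 107 = -19309 - 107 = -19416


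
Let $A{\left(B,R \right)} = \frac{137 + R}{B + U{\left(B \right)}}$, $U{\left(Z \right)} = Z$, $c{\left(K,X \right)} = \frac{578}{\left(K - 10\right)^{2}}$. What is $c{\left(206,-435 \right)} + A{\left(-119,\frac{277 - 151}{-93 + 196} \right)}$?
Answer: $- \frac{19027125}{33633208} \approx -0.56572$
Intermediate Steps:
$c{\left(K,X \right)} = \frac{578}{\left(-10 + K\right)^{2}}$
$A{\left(B,R \right)} = \frac{137 + R}{2 B}$ ($A{\left(B,R \right)} = \frac{137 + R}{B + B} = \frac{137 + R}{2 B}$)
$c{\left(206,-435 \right)} + A{\left(-119,\frac{277 - 151}{-93 + 196} \right)} = \frac{578}{\left(-10 + 206\right)^{2}} + \frac{137 + \frac{277 - 151}{-93 + 196}}{2 \left(-119\right)} = \frac{578}{38416} + \frac{1}{2} \left(- \frac{1}{119}\right) \left(137 + \frac{126}{103}\right) = 578 \cdot \frac{1}{38416} + \frac{1}{2} \left(- \frac{1}{119}\right) \left(137 + 126 \cdot \frac{1}{103}\right) = \frac{289}{19208} + \frac{1}{2} \left(- \frac{1}{119}\right) \left(137 + \frac{126}{103}\right) = \frac{289}{19208} + \frac{1}{2} \left(- \frac{1}{119}\right) \frac{14237}{103} = \frac{289}{19208} - \frac{14237}{24514} = - \frac{19027125}{33633208}$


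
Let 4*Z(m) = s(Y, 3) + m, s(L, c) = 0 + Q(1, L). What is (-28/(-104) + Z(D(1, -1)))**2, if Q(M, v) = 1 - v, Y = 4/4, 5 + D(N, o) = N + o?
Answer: 2601/2704 ≈ 0.96191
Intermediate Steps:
D(N, o) = -5 + N + o (D(N, o) = -5 + (N + o) = -5 + N + o)
Y = 1 (Y = 4*(1/4) = 1)
s(L, c) = 1 - L (s(L, c) = 0 + (1 - L) = 1 - L)
Z(m) = m/4 (Z(m) = ((1 - 1*1) + m)/4 = ((1 - 1) + m)/4 = (0 + m)/4 = m/4)
(-28/(-104) + Z(D(1, -1)))**2 = (-28/(-104) + (-5 + 1 - 1)/4)**2 = (-28*(-1/104) + (1/4)*(-5))**2 = (7/26 - 5/4)**2 = (-51/52)**2 = 2601/2704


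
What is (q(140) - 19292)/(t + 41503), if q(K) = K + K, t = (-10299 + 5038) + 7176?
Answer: -9506/21709 ≈ -0.43788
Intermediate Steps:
t = 1915 (t = -5261 + 7176 = 1915)
q(K) = 2*K
(q(140) - 19292)/(t + 41503) = (2*140 - 19292)/(1915 + 41503) = (280 - 19292)/43418 = -19012*1/43418 = -9506/21709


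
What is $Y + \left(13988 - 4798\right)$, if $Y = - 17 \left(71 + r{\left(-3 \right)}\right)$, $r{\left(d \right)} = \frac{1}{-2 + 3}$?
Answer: $7966$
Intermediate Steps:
$r{\left(d \right)} = 1$ ($r{\left(d \right)} = 1^{-1} = 1$)
$Y = -1224$ ($Y = - 17 \left(71 + 1\right) = \left(-17\right) 72 = -1224$)
$Y + \left(13988 - 4798\right) = -1224 + \left(13988 - 4798\right) = -1224 + 9190 = 7966$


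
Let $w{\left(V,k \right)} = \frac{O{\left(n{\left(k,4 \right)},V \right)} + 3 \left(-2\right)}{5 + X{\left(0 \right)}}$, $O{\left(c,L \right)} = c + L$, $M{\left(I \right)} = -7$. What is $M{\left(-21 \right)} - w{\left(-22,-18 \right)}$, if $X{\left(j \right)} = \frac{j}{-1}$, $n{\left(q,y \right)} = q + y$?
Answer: $\frac{7}{5} \approx 1.4$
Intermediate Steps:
$O{\left(c,L \right)} = L + c$
$X{\left(j \right)} = - j$ ($X{\left(j \right)} = j \left(-1\right) = - j$)
$w{\left(V,k \right)} = - \frac{2}{5} + \frac{V}{5} + \frac{k}{5}$ ($w{\left(V,k \right)} = \frac{\left(V + \left(k + 4\right)\right) + 3 \left(-2\right)}{5 - 0} = \frac{\left(V + \left(4 + k\right)\right) - 6}{5 + 0} = \frac{\left(4 + V + k\right) - 6}{5} = \left(-2 + V + k\right) \frac{1}{5} = - \frac{2}{5} + \frac{V}{5} + \frac{k}{5}$)
$M{\left(-21 \right)} - w{\left(-22,-18 \right)} = -7 - \left(- \frac{2}{5} + \frac{1}{5} \left(-22\right) + \frac{1}{5} \left(-18\right)\right) = -7 - \left(- \frac{2}{5} - \frac{22}{5} - \frac{18}{5}\right) = -7 - - \frac{42}{5} = -7 + \frac{42}{5} = \frac{7}{5}$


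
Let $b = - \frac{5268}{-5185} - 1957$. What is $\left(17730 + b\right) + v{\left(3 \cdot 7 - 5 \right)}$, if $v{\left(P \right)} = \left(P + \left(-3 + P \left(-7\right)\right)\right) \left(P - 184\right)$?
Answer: $\frac{168025193}{5185} \approx 32406.0$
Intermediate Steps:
$v{\left(P \right)} = \left(-184 + P\right) \left(-3 - 6 P\right)$ ($v{\left(P \right)} = \left(P - \left(3 + 7 P\right)\right) \left(-184 + P\right) = \left(-3 - 6 P\right) \left(-184 + P\right) = \left(-184 + P\right) \left(-3 - 6 P\right)$)
$b = - \frac{10141777}{5185}$ ($b = \left(-5268\right) \left(- \frac{1}{5185}\right) - 1957 = \frac{5268}{5185} - 1957 = - \frac{10141777}{5185} \approx -1956.0$)
$\left(17730 + b\right) + v{\left(3 \cdot 7 - 5 \right)} = \left(17730 - \frac{10141777}{5185}\right) + \left(552 - 6 \left(3 \cdot 7 - 5\right)^{2} + 1101 \left(3 \cdot 7 - 5\right)\right) = \frac{81788273}{5185} + \left(552 - 6 \left(21 - 5\right)^{2} + 1101 \left(21 - 5\right)\right) = \frac{81788273}{5185} + \left(552 - 6 \cdot 16^{2} + 1101 \cdot 16\right) = \frac{81788273}{5185} + \left(552 - 1536 + 17616\right) = \frac{81788273}{5185} + 16632 = \frac{168025193}{5185}$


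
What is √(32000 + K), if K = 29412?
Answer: 2*√15353 ≈ 247.81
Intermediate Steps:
√(32000 + K) = √(32000 + 29412) = √61412 = 2*√15353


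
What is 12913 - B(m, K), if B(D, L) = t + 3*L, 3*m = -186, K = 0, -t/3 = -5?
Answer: 12898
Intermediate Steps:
t = 15 (t = -3*(-5) = 15)
m = -62 (m = (1/3)*(-186) = -62)
B(D, L) = 15 + 3*L
12913 - B(m, K) = 12913 - (15 + 3*0) = 12913 - (15 + 0) = 12913 - 1*15 = 12913 - 15 = 12898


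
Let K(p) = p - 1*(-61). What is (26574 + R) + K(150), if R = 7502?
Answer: 34287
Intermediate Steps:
K(p) = 61 + p (K(p) = p + 61 = 61 + p)
(26574 + R) + K(150) = (26574 + 7502) + (61 + 150) = 34076 + 211 = 34287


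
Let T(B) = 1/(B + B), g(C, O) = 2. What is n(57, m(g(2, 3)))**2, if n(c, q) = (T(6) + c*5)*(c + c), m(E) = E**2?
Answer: 4224870001/4 ≈ 1.0562e+9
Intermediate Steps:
T(B) = 1/(2*B)
n(c, q) = 2*c*(1/12 + 5*c) (n(c, q) = ((1/2)/6 + c*5)*(c + c) = ((1/2)*(1/6) + 5*c)*(2*c) = (1/12 + 5*c)*(2*c) = 2*c*(1/12 + 5*c))
n(57, m(g(2, 3)))**2 = ((1/6)*57*(1 + 60*57))**2 = ((1/6)*57*(1 + 3420))**2 = ((1/6)*57*3421)**2 = (64999/2)**2 = 4224870001/4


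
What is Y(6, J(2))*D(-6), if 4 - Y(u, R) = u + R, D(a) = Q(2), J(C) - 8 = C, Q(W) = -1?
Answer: 12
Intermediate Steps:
J(C) = 8 + C
D(a) = -1
Y(u, R) = 4 - R - u (Y(u, R) = 4 - (u + R) = 4 - (R + u) = 4 + (-R - u) = 4 - R - u)
Y(6, J(2))*D(-6) = (4 - (8 + 2) - 1*6)*(-1) = (4 - 1*10 - 6)*(-1) = (4 - 10 - 6)*(-1) = -12*(-1) = 12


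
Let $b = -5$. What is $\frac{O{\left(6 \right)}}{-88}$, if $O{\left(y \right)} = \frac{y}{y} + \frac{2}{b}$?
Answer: $- \frac{3}{440} \approx -0.0068182$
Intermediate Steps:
$O{\left(y \right)} = \frac{3}{5}$ ($O{\left(y \right)} = \frac{y}{y} + \frac{2}{-5} = 1 + 2 \left(- \frac{1}{5}\right) = 1 - \frac{2}{5} = \frac{3}{5}$)
$\frac{O{\left(6 \right)}}{-88} = \frac{1}{-88} \cdot \frac{3}{5} = \left(- \frac{1}{88}\right) \frac{3}{5} = - \frac{3}{440}$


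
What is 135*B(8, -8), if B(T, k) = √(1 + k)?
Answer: 135*I*√7 ≈ 357.18*I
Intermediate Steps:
135*B(8, -8) = 135*√(1 - 8) = 135*√(-7) = 135*(I*√7) = 135*I*√7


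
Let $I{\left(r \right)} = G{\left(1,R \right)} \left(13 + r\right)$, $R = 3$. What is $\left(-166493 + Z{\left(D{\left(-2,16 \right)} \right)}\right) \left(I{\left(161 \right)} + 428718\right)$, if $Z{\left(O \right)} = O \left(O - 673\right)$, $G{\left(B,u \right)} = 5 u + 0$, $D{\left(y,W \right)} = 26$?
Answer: $-79068892320$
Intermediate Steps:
$G{\left(B,u \right)} = 5 u$
$Z{\left(O \right)} = O \left(-673 + O\right)$
$I{\left(r \right)} = 195 + 15 r$ ($I{\left(r \right)} = 5 \cdot 3 \left(13 + r\right) = 15 \left(13 + r\right) = 195 + 15 r$)
$\left(-166493 + Z{\left(D{\left(-2,16 \right)} \right)}\right) \left(I{\left(161 \right)} + 428718\right) = \left(-166493 + 26 \left(-673 + 26\right)\right) \left(\left(195 + 15 \cdot 161\right) + 428718\right) = \left(-166493 + 26 \left(-647\right)\right) \left(\left(195 + 2415\right) + 428718\right) = \left(-166493 - 16822\right) \left(2610 + 428718\right) = \left(-183315\right) 431328 = -79068892320$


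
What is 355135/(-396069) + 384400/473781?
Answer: -5335763945/62549988963 ≈ -0.085304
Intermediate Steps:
355135/(-396069) + 384400/473781 = 355135*(-1/396069) + 384400*(1/473781) = -355135/396069 + 384400/473781 = -5335763945/62549988963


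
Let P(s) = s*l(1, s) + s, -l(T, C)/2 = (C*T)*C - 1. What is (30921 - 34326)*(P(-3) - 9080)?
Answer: 30764175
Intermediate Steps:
l(T, C) = 2 - 2*T*C² (l(T, C) = -2*((C*T)*C - 1) = -2*(T*C² - 1) = -2*(-1 + T*C²) = 2 - 2*T*C²)
P(s) = s + s*(2 - 2*s²) (P(s) = s*(2 - 2*1*s²) + s = s*(2 - 2*s²) + s = s + s*(2 - 2*s²))
(30921 - 34326)*(P(-3) - 9080) = (30921 - 34326)*(-3*(3 - 2*(-3)²) - 9080) = -3405*(-3*(3 - 2*9) - 9080) = -3405*(-3*(3 - 18) - 9080) = -3405*(-3*(-15) - 9080) = -3405*(45 - 9080) = -3405*(-9035) = 30764175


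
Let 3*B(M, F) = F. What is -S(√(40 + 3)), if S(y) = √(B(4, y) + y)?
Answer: -2*√3*43^(¼)/3 ≈ -2.9569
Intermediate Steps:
B(M, F) = F/3
S(y) = 2*√3*√y/3 (S(y) = √(y/3 + y) = √(4*y/3) = 2*√3*√y/3)
-S(√(40 + 3)) = -2*√3*√(√(40 + 3))/3 = -2*√3*√(√43)/3 = -2*√3*43^(¼)/3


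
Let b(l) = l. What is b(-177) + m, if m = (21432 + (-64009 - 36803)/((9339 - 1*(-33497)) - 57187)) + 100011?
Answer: 1740389178/14351 ≈ 1.2127e+5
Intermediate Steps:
m = 1742929305/14351 (m = (21432 - 100812/((9339 + 33497) - 57187)) + 100011 = (21432 - 100812/(42836 - 57187)) + 100011 = (21432 - 100812/(-14351)) + 100011 = (21432 - 100812*(-1/14351)) + 100011 = (21432 + 100812/14351) + 100011 = 307671444/14351 + 100011 = 1742929305/14351 ≈ 1.2145e+5)
b(-177) + m = -177 + 1742929305/14351 = 1740389178/14351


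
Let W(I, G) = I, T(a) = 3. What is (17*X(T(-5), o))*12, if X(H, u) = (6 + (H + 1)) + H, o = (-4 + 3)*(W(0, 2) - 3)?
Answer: 2652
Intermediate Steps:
o = 3 (o = (-4 + 3)*(0 - 3) = -1*(-3) = 3)
X(H, u) = 7 + 2*H (X(H, u) = (6 + (1 + H)) + H = (7 + H) + H = 7 + 2*H)
(17*X(T(-5), o))*12 = (17*(7 + 2*3))*12 = (17*(7 + 6))*12 = (17*13)*12 = 221*12 = 2652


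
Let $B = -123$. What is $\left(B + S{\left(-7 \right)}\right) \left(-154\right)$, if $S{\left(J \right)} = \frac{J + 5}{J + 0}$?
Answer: $18898$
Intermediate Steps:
$S{\left(J \right)} = \frac{5 + J}{J}$
$\left(B + S{\left(-7 \right)}\right) \left(-154\right) = \left(-123 + \frac{5 - 7}{-7}\right) \left(-154\right) = \left(-123 - - \frac{2}{7}\right) \left(-154\right) = \left(-123 + \frac{2}{7}\right) \left(-154\right) = \left(- \frac{859}{7}\right) \left(-154\right) = 18898$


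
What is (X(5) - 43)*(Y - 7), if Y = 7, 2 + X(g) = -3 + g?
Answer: 0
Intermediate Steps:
X(g) = -5 + g (X(g) = -2 + (-3 + g) = -5 + g)
(X(5) - 43)*(Y - 7) = ((-5 + 5) - 43)*(7 - 7) = (0 - 43)*0 = -43*0 = 0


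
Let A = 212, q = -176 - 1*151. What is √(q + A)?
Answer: I*√115 ≈ 10.724*I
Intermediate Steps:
q = -327 (q = -176 - 151 = -327)
√(q + A) = √(-327 + 212) = √(-115) = I*√115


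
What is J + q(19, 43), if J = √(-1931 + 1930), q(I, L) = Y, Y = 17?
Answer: 17 + I ≈ 17.0 + 1.0*I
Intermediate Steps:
q(I, L) = 17
J = I (J = √(-1) = I ≈ 1.0*I)
J + q(19, 43) = I + 17 = 17 + I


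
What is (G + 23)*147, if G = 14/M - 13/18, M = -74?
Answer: 720839/222 ≈ 3247.0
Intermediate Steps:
G = -607/666 (G = 14/(-74) - 13/18 = 14*(-1/74) - 13*1/18 = -7/37 - 13/18 = -607/666 ≈ -0.91141)
(G + 23)*147 = (-607/666 + 23)*147 = (14711/666)*147 = 720839/222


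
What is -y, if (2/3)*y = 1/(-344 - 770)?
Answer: 3/2228 ≈ 0.0013465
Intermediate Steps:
y = -3/2228 (y = 3/(2*(-344 - 770)) = (3/2)/(-1114) = (3/2)*(-1/1114) = -3/2228 ≈ -0.0013465)
-y = -1*(-3/2228) = 3/2228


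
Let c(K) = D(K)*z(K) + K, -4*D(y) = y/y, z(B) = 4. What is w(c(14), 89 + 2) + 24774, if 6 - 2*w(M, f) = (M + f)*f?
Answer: 20045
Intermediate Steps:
D(y) = -1/4 (D(y) = -y/(4*y) = -1/4*1 = -1/4)
c(K) = -1 + K (c(K) = -1/4*4 + K = -1 + K)
w(M, f) = 3 - f*(M + f)/2 (w(M, f) = 3 - (M + f)*f/2 = 3 - f*(M + f)/2)
w(c(14), 89 + 2) + 24774 = (3 - (89 + 2)**2/2 - (-1 + 14)*(89 + 2)/2) + 24774 = (3 - 1/2*91**2 - 1/2*13*91) + 24774 = (3 - 1/2*8281 - 1183/2) + 24774 = (3 - 8281/2 - 1183/2) + 24774 = -4729 + 24774 = 20045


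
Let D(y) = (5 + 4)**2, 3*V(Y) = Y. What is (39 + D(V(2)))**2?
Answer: 14400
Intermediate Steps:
V(Y) = Y/3
D(y) = 81 (D(y) = 9**2 = 81)
(39 + D(V(2)))**2 = (39 + 81)**2 = 120**2 = 14400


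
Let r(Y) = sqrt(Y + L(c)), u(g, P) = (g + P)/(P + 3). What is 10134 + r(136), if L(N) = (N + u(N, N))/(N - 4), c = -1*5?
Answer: 10134 + 2*sqrt(34) ≈ 10146.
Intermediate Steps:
u(g, P) = (P + g)/(3 + P)
c = -5
L(N) = (N + 2*N/(3 + N))/(-4 + N) (L(N) = (N + (N + N)/(3 + N))/(N - 4) = (N + (2*N)/(3 + N))/(-4 + N) = (N + 2*N/(3 + N))/(-4 + N))
r(Y) = sqrt(Y) (r(Y) = sqrt(Y - 5*(5 - 5)/((-4 - 5)*(3 - 5))) = sqrt(Y - 5*0/(-9*(-2))) = sqrt(Y - 5*(-1/9)*(-1/2)*0) = sqrt(Y + 0) = sqrt(Y))
10134 + r(136) = 10134 + sqrt(136) = 10134 + 2*sqrt(34)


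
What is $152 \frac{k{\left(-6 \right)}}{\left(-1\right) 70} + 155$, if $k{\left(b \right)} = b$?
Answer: $\frac{5881}{35} \approx 168.03$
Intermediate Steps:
$152 \frac{k{\left(-6 \right)}}{\left(-1\right) 70} + 155 = 152 \left(- \frac{6}{\left(-1\right) 70}\right) + 155 = 152 \left(- \frac{6}{-70}\right) + 155 = 152 \left(\left(-6\right) \left(- \frac{1}{70}\right)\right) + 155 = 152 \cdot \frac{3}{35} + 155 = \frac{456}{35} + 155 = \frac{5881}{35}$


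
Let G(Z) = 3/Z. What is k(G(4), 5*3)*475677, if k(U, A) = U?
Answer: 1427031/4 ≈ 3.5676e+5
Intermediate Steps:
k(G(4), 5*3)*475677 = (3/4)*475677 = 1427031/4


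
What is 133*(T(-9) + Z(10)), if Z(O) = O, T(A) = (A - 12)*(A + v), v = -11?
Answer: 57190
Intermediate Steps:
T(A) = (-12 + A)*(-11 + A) (T(A) = (A - 12)*(A - 11) = (-12 + A)*(-11 + A))
133*(T(-9) + Z(10)) = 133*((132 + (-9)² - 23*(-9)) + 10) = 133*((132 + 81 + 207) + 10) = 133*(420 + 10) = 133*430 = 57190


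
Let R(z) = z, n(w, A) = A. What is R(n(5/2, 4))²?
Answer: 16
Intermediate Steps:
R(n(5/2, 4))² = 4² = 16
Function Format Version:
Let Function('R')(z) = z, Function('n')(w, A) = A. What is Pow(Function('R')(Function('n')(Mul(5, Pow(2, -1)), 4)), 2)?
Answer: 16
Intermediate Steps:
Pow(Function('R')(Function('n')(Mul(5, Pow(2, -1)), 4)), 2) = Pow(4, 2) = 16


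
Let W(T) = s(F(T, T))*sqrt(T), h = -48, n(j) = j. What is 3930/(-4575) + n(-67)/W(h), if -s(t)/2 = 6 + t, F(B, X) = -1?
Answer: -262/305 - 67*I*sqrt(3)/120 ≈ -0.85902 - 0.96706*I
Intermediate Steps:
s(t) = -12 - 2*t (s(t) = -2*(6 + t) = -12 - 2*t)
W(T) = -10*sqrt(T) (W(T) = (-12 - 2*(-1))*sqrt(T) = (-12 + 2)*sqrt(T) = -10*sqrt(T))
3930/(-4575) + n(-67)/W(h) = 3930/(-4575) - 67*I*sqrt(3)/120 = 3930*(-1/4575) - 67*I*sqrt(3)/120 = -262/305 - 67*I*sqrt(3)/120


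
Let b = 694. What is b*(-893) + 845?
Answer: -618897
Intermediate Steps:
b*(-893) + 845 = 694*(-893) + 845 = -619742 + 845 = -618897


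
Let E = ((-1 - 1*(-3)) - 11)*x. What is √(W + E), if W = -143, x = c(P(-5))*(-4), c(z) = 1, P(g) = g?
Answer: I*√107 ≈ 10.344*I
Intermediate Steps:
x = -4 (x = 1*(-4) = -4)
E = 36 (E = ((-1 - 1*(-3)) - 11)*(-4) = ((-1 + 3) - 11)*(-4) = (2 - 11)*(-4) = -9*(-4) = 36)
√(W + E) = √(-143 + 36) = √(-107) = I*√107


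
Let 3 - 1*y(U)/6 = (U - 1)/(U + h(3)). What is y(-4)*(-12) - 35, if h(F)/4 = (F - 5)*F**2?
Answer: -4679/19 ≈ -246.26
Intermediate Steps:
h(F) = 4*F**2*(-5 + F) (h(F) = 4*((F - 5)*F**2) = 4*((-5 + F)*F**2) = 4*(F**2*(-5 + F)) = 4*F**2*(-5 + F))
y(U) = 18 - 6*(-1 + U)/(-72 + U) (y(U) = 18 - 6*(U - 1)/(U + 4*3**2*(-5 + 3)) = 18 - 6*(-1 + U)/(U + 4*9*(-2)) = 18 - 6*(-1 + U)/(U - 72) = 18 - 6*(-1 + U)/(-72 + U))
y(-4)*(-12) - 35 = (6*(-215 + 2*(-4))/(-72 - 4))*(-12) - 35 = (6*(-215 - 8)/(-76))*(-12) - 35 = (6*(-1/76)*(-223))*(-12) - 35 = (669/38)*(-12) - 35 = -4014/19 - 35 = -4679/19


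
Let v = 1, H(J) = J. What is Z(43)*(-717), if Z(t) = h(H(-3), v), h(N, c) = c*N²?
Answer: -6453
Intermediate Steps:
Z(t) = 9 (Z(t) = 1*(-3)² = 1*9 = 9)
Z(43)*(-717) = 9*(-717) = -6453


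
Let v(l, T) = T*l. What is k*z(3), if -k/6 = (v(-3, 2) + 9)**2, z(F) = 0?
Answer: 0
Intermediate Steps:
k = -54 (k = -6*(2*(-3) + 9)**2 = -6*(-6 + 9)**2 = -6*3**2 = -6*9 = -54)
k*z(3) = -54*0 = 0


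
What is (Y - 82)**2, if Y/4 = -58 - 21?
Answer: 158404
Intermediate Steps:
Y = -316 (Y = 4*(-58 - 21) = 4*(-79) = -316)
(Y - 82)**2 = (-316 - 82)**2 = (-398)**2 = 158404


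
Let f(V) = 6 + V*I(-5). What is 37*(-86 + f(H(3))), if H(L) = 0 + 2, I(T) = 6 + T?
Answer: -2886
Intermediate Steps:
H(L) = 2
f(V) = 6 + V (f(V) = 6 + V*(6 - 5) = 6 + V*1 = 6 + V)
37*(-86 + f(H(3))) = 37*(-86 + (6 + 2)) = 37*(-86 + 8) = 37*(-78) = -2886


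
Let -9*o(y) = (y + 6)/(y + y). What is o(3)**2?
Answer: 1/36 ≈ 0.027778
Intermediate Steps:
o(y) = -(6 + y)/(18*y) (o(y) = -(y + 6)/(9*(y + y)) = -(6 + y)/(9*(2*y)) = -(6 + y)*1/(2*y)/9 = -(6 + y)/(18*y))
o(3)**2 = ((1/18)*(-6 - 1*3)/3)**2 = ((1/18)*(1/3)*(-6 - 3))**2 = ((1/18)*(1/3)*(-9))**2 = (-1/6)**2 = 1/36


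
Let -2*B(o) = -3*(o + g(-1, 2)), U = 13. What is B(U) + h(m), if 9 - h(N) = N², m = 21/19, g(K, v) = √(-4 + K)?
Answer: 19695/722 + 3*I*√5/2 ≈ 27.278 + 3.3541*I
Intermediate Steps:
m = 21/19 (m = 21*(1/19) = 21/19 ≈ 1.1053)
B(o) = 3*o/2 + 3*I*√5/2 (B(o) = -(-3)*(o + √(-4 - 1))/2 = -(-3)*(o + √(-5))/2 = -(-3)*(o + I*√5)/2 = -(-3*o - 3*I*√5)/2 = 3*o/2 + 3*I*√5/2)
h(N) = 9 - N²
B(U) + h(m) = ((3/2)*13 + 3*I*√5/2) + (9 - (21/19)²) = (39/2 + 3*I*√5/2) + (9 - 1*441/361) = (39/2 + 3*I*√5/2) + (9 - 441/361) = (39/2 + 3*I*√5/2) + 2808/361 = 19695/722 + 3*I*√5/2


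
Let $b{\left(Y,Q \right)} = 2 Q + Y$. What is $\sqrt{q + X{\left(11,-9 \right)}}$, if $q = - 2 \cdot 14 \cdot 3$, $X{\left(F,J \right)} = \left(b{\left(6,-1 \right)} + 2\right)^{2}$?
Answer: $4 i \sqrt{3} \approx 6.9282 i$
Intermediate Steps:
$b{\left(Y,Q \right)} = Y + 2 Q$
$X{\left(F,J \right)} = 36$ ($X{\left(F,J \right)} = \left(\left(6 + 2 \left(-1\right)\right) + 2\right)^{2} = \left(\left(6 - 2\right) + 2\right)^{2} = \left(4 + 2\right)^{2} = 6^{2} = 36$)
$q = -84$ ($q = \left(-2\right) 42 = -84$)
$\sqrt{q + X{\left(11,-9 \right)}} = \sqrt{-84 + 36} = \sqrt{-48} = 4 i \sqrt{3}$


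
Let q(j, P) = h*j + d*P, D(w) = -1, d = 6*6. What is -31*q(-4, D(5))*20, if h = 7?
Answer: 39680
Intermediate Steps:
d = 36
q(j, P) = 7*j + 36*P
-31*q(-4, D(5))*20 = -31*(7*(-4) + 36*(-1))*20 = -31*(-28 - 36)*20 = -31*(-64)*20 = 1984*20 = 39680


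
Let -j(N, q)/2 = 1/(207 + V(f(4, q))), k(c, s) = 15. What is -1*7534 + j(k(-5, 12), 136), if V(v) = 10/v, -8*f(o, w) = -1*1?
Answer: -2162260/287 ≈ -7534.0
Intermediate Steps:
f(o, w) = 1/8 (f(o, w) = -(-1)/8 = -1/8*(-1) = 1/8)
j(N, q) = -2/287 (j(N, q) = -2/(207 + 10/(1/8)) = -2/(207 + 10*8) = -2/(207 + 80) = -2/287)
-1*7534 + j(k(-5, 12), 136) = -1*7534 - 2/287 = -7534 - 2/287 = -2162260/287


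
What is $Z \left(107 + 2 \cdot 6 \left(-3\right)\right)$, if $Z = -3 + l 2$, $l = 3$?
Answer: $213$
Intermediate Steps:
$Z = 3$ ($Z = -3 + 3 \cdot 2 = -3 + 6 = 3$)
$Z \left(107 + 2 \cdot 6 \left(-3\right)\right) = 3 \left(107 + 2 \cdot 6 \left(-3\right)\right) = 3 \left(107 + 12 \left(-3\right)\right) = 3 \left(107 - 36\right) = 3 \cdot 71 = 213$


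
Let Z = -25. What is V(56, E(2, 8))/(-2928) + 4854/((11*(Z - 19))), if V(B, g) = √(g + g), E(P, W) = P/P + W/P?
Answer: -2427/242 - √10/2928 ≈ -10.030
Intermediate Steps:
E(P, W) = 1 + W/P
V(B, g) = √2*√g (V(B, g) = √(2*g) = √2*√g)
V(56, E(2, 8))/(-2928) + 4854/((11*(Z - 19))) = (√2*√((2 + 8)/2))/(-2928) + 4854/((11*(-25 - 19))) = (√2*√((½)*10))*(-1/2928) + 4854/((11*(-44))) = (√2*√5)*(-1/2928) + 4854/(-484) = √10*(-1/2928) + 4854*(-1/484) = -√10/2928 - 2427/242 = -2427/242 - √10/2928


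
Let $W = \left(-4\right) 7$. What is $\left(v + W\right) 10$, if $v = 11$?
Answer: $-170$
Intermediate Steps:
$W = -28$
$\left(v + W\right) 10 = \left(11 - 28\right) 10 = \left(-17\right) 10 = -170$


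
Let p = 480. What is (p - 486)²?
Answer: 36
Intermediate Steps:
(p - 486)² = (480 - 486)² = (-6)² = 36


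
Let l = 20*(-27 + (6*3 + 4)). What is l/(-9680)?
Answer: 5/484 ≈ 0.010331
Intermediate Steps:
l = -100 (l = 20*(-27 + (18 + 4)) = 20*(-27 + 22) = 20*(-5) = -100)
l/(-9680) = -100/(-9680) = -100*(-1/9680) = 5/484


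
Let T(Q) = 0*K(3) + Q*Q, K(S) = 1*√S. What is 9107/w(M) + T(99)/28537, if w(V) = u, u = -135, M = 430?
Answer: -258563324/3852495 ≈ -67.116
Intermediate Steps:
w(V) = -135
K(S) = √S
T(Q) = Q² (T(Q) = 0*√3 + Q*Q = 0 + Q² = Q²)
9107/w(M) + T(99)/28537 = 9107/(-135) + 99²/28537 = 9107*(-1/135) + 9801*(1/28537) = -9107/135 + 9801/28537 = -258563324/3852495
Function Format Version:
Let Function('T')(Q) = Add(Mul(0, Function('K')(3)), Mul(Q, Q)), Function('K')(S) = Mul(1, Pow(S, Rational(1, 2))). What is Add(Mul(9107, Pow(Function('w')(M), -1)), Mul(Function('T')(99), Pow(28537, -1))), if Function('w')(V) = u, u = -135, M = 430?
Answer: Rational(-258563324, 3852495) ≈ -67.116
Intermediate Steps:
Function('w')(V) = -135
Function('K')(S) = Pow(S, Rational(1, 2))
Function('T')(Q) = Pow(Q, 2) (Function('T')(Q) = Add(Mul(0, Pow(3, Rational(1, 2))), Mul(Q, Q)) = Add(0, Pow(Q, 2)) = Pow(Q, 2))
Add(Mul(9107, Pow(Function('w')(M), -1)), Mul(Function('T')(99), Pow(28537, -1))) = Add(Mul(9107, Pow(-135, -1)), Mul(Pow(99, 2), Pow(28537, -1))) = Add(Mul(9107, Rational(-1, 135)), Mul(9801, Rational(1, 28537))) = Add(Rational(-9107, 135), Rational(9801, 28537)) = Rational(-258563324, 3852495)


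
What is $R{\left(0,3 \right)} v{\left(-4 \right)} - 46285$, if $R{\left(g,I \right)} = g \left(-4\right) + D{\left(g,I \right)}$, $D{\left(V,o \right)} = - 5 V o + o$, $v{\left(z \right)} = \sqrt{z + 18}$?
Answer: $-46285 + 3 \sqrt{14} \approx -46274.0$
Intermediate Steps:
$v{\left(z \right)} = \sqrt{18 + z}$
$D{\left(V,o \right)} = o - 5 V o$ ($D{\left(V,o \right)} = - 5 V o + o = o - 5 V o$)
$R{\left(g,I \right)} = - 4 g + I \left(1 - 5 g\right)$ ($R{\left(g,I \right)} = g \left(-4\right) + I \left(1 - 5 g\right) = - 4 g + I \left(1 - 5 g\right)$)
$R{\left(0,3 \right)} v{\left(-4 \right)} - 46285 = \left(3 - 0 - 15 \cdot 0\right) \sqrt{18 - 4} - 46285 = \left(3 + 0 + 0\right) \sqrt{14} - 46285 = 3 \sqrt{14} - 46285 = -46285 + 3 \sqrt{14}$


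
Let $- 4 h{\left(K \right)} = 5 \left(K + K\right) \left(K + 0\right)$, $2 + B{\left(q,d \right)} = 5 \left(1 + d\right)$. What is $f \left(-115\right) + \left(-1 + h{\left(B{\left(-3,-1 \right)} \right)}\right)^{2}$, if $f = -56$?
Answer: $6561$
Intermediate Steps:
$B{\left(q,d \right)} = 3 + 5 d$ ($B{\left(q,d \right)} = -2 + 5 \left(1 + d\right) = -2 + \left(5 + 5 d\right) = 3 + 5 d$)
$h{\left(K \right)} = - \frac{5 K^{2}}{2}$ ($h{\left(K \right)} = - \frac{5 \left(K + K\right) \left(K + 0\right)}{4} = - \frac{5 \cdot 2 K K}{4} = - \frac{5 \cdot 2 K^{2}}{4} = - \frac{10 K^{2}}{4} = - \frac{5 K^{2}}{2}$)
$f \left(-115\right) + \left(-1 + h{\left(B{\left(-3,-1 \right)} \right)}\right)^{2} = \left(-56\right) \left(-115\right) + \left(-1 - \frac{5 \left(3 + 5 \left(-1\right)\right)^{2}}{2}\right)^{2} = 6440 + \left(-1 - \frac{5 \left(3 - 5\right)^{2}}{2}\right)^{2} = 6440 + \left(-1 - \frac{5 \left(-2\right)^{2}}{2}\right)^{2} = 6440 + \left(-1 - 10\right)^{2} = 6440 + \left(-11\right)^{2} = 6440 + 121 = 6561$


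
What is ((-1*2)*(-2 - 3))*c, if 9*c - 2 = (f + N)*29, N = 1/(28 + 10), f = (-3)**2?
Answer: 16705/57 ≈ 293.07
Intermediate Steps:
f = 9
N = 1/38 ≈ 0.026316
c = 3341/114 (c = 2/9 + ((9 + 1/38)*29)/9 = 2/9 + ((343/38)*29)/9 = 2/9 + (1/9)*(9947/38) = 2/9 + 9947/342 = 3341/114 ≈ 29.307)
((-1*2)*(-2 - 3))*c = ((-1*2)*(-2 - 3))*(3341/114) = -2*(-5)*(3341/114) = 10*(3341/114) = 16705/57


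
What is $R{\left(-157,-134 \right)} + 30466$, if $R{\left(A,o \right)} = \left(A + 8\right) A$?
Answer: $53859$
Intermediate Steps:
$R{\left(A,o \right)} = A \left(8 + A\right)$ ($R{\left(A,o \right)} = \left(8 + A\right) A = A \left(8 + A\right)$)
$R{\left(-157,-134 \right)} + 30466 = - 157 \left(8 - 157\right) + 30466 = \left(-157\right) \left(-149\right) + 30466 = 23393 + 30466 = 53859$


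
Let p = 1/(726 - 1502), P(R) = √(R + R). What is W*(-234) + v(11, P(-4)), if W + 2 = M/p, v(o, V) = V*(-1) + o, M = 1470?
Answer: 266928959 - 2*I*√2 ≈ 2.6693e+8 - 2.8284*I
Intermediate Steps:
P(R) = √2*√R (P(R) = √(2*R) = √2*√R)
v(o, V) = o - V (v(o, V) = -V + o = o - V)
p = -1/776 (p = 1/(-776) = -1/776 ≈ -0.0012887)
W = -1140722 (W = -2 + 1470/(-1/776) = -2 + 1470*(-776) = -2 - 1140720 = -1140722)
W*(-234) + v(11, P(-4)) = -1140722*(-234) + (11 - √2*√(-4)) = 266928948 + (11 - √2*2*I) = 266928948 + (11 - 2*I*√2) = 266928959 - 2*I*√2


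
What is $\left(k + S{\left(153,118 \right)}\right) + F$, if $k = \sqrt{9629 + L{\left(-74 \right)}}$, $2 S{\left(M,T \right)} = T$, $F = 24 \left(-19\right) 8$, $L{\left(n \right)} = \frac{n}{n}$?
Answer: $-3589 + 3 \sqrt{1070} \approx -3490.9$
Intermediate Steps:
$L{\left(n \right)} = 1$
$F = -3648$ ($F = \left(-456\right) 8 = -3648$)
$S{\left(M,T \right)} = \frac{T}{2}$
$k = 3 \sqrt{1070}$ ($k = \sqrt{9629 + 1} = \sqrt{9630} = 3 \sqrt{1070} \approx 98.133$)
$\left(k + S{\left(153,118 \right)}\right) + F = \left(3 \sqrt{1070} + \frac{1}{2} \cdot 118\right) - 3648 = \left(3 \sqrt{1070} + 59\right) - 3648 = \left(59 + 3 \sqrt{1070}\right) - 3648 = -3589 + 3 \sqrt{1070}$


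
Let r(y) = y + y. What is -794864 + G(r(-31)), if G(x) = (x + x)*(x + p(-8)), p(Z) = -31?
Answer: -783332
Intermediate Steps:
r(y) = 2*y
G(x) = 2*x*(-31 + x) (G(x) = (x + x)*(x - 31) = (2*x)*(-31 + x) = 2*x*(-31 + x))
-794864 + G(r(-31)) = -794864 + 2*(2*(-31))*(-31 + 2*(-31)) = -794864 + 2*(-62)*(-31 - 62) = -794864 + 2*(-62)*(-93) = -794864 + 11532 = -783332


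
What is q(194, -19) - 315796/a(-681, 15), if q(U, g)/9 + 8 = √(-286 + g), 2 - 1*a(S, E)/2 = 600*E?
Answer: -244979/4499 + 9*I*√305 ≈ -54.452 + 157.18*I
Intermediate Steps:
a(S, E) = 4 - 1200*E
q(U, g) = -72 + 9*√(-286 + g)
q(194, -19) - 315796/a(-681, 15) = (-72 + 9*√(-286 - 19)) - 315796/(4 - 1200*15) = (-72 + 9*√(-305)) - 315796/(4 - 18000) = (-72 + 9*(I*√305)) - 315796/(-17996) = (-72 + 9*I*√305) - 315796*(-1/17996) = (-72 + 9*I*√305) + 78949/4499 = -244979/4499 + 9*I*√305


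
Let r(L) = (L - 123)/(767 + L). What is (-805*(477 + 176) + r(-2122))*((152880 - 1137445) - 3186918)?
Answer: 594247634637978/271 ≈ 2.1928e+12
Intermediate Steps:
r(L) = (-123 + L)/(767 + L)
(-805*(477 + 176) + r(-2122))*((152880 - 1137445) - 3186918) = (-805*(477 + 176) + (-123 - 2122)/(767 - 2122))*((152880 - 1137445) - 3186918) = (-805*653 - 2245/(-1355))*(-984565 - 3186918) = (-525665 - 1/1355*(-2245))*(-4171483) = (-525665 + 449/271)*(-4171483) = -142454766/271*(-4171483) = 594247634637978/271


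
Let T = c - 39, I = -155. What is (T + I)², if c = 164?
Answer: 900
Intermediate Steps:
T = 125 (T = 164 - 39 = 125)
(T + I)² = (125 - 155)² = (-30)² = 900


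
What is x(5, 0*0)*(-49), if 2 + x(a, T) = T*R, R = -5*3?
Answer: 98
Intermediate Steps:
R = -15
x(a, T) = -2 - 15*T (x(a, T) = -2 + T*(-15) = -2 - 15*T)
x(5, 0*0)*(-49) = (-2 - 0*0)*(-49) = (-2 - 15*0)*(-49) = (-2 + 0)*(-49) = -2*(-49) = 98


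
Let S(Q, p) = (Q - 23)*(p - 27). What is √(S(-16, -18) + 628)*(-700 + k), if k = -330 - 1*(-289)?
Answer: -741*√2383 ≈ -36173.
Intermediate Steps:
k = -41 (k = -330 + 289 = -41)
S(Q, p) = (-27 + p)*(-23 + Q) (S(Q, p) = (-23 + Q)*(-27 + p) = (-27 + p)*(-23 + Q))
√(S(-16, -18) + 628)*(-700 + k) = √((621 - 27*(-16) - 23*(-18) - 16*(-18)) + 628)*(-700 - 41) = √((621 + 432 + 414 + 288) + 628)*(-741) = √(1755 + 628)*(-741) = √2383*(-741) = -741*√2383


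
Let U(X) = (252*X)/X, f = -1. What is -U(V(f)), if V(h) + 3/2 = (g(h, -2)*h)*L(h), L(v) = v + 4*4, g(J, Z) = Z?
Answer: -252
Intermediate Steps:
L(v) = 16 + v (L(v) = v + 16 = 16 + v)
V(h) = -3/2 - 2*h*(16 + h) (V(h) = -3/2 + (-2*h)*(16 + h) = -3/2 - 2*h*(16 + h))
U(X) = 252
-U(V(f)) = -1*252 = -252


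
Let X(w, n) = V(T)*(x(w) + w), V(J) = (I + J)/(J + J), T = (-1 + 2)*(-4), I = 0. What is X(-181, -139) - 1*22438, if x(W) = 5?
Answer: -22526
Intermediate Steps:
T = -4 (T = 1*(-4) = -4)
V(J) = 1/2 (V(J) = (0 + J)/(J + J) = J/((2*J)) = J*(1/(2*J)) = 1/2)
X(w, n) = 5/2 + w/2 (X(w, n) = (5 + w)/2 = 5/2 + w/2)
X(-181, -139) - 1*22438 = (5/2 + (1/2)*(-181)) - 1*22438 = (5/2 - 181/2) - 22438 = -88 - 22438 = -22526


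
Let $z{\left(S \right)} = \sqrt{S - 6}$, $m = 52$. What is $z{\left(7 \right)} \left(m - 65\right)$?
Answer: $-13$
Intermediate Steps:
$z{\left(S \right)} = \sqrt{-6 + S}$
$z{\left(7 \right)} \left(m - 65\right) = \sqrt{-6 + 7} \left(52 - 65\right) = \sqrt{1} \left(-13\right) = 1 \left(-13\right) = -13$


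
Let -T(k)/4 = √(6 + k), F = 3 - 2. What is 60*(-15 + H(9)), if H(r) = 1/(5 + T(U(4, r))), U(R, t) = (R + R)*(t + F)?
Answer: -1216200/1351 - 240*√86/1351 ≈ -901.87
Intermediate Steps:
F = 1
U(R, t) = 2*R*(1 + t) (U(R, t) = (R + R)*(t + 1) = (2*R)*(1 + t) = 2*R*(1 + t))
T(k) = -4*√(6 + k)
H(r) = 1/(5 - 4*√(14 + 8*r)) (H(r) = 1/(5 - 4*√(6 + 2*4*(1 + r))) = 1/(5 - 4*√(6 + (8 + 8*r))) = 1/(5 - 4*√(14 + 8*r)))
60*(-15 + H(9)) = 60*(-15 - 1/(-5 + 4*√2*√(7 + 4*9))) = 60*(-15 - 1/(-5 + 4*√2*√(7 + 36))) = 60*(-15 - 1/(-5 + 4*√2*√43)) = 60*(-15 - 1/(-5 + 4*√86)) = -900 - 60/(-5 + 4*√86)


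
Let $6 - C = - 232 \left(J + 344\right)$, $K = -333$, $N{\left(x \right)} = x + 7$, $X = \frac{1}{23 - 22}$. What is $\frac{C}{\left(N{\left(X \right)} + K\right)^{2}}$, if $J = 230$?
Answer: $\frac{133174}{105625} \approx 1.2608$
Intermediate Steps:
$X = 1$ ($X = 1^{-1} = 1$)
$N{\left(x \right)} = 7 + x$
$C = 133174$ ($C = 6 - - 232 \left(230 + 344\right) = 6 - \left(-232\right) 574 = 6 - -133168 = 6 + 133168 = 133174$)
$\frac{C}{\left(N{\left(X \right)} + K\right)^{2}} = \frac{133174}{\left(\left(7 + 1\right) - 333\right)^{2}} = \frac{133174}{\left(8 - 333\right)^{2}} = \frac{133174}{\left(-325\right)^{2}} = \frac{133174}{105625}$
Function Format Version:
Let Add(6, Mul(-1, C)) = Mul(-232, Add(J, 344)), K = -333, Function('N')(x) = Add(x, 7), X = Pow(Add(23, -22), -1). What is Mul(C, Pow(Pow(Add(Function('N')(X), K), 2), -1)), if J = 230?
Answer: Rational(133174, 105625) ≈ 1.2608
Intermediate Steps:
X = 1 (X = Pow(1, -1) = 1)
Function('N')(x) = Add(7, x)
C = 133174 (C = Add(6, Mul(-1, Mul(-232, Add(230, 344)))) = Add(6, Mul(-1, Mul(-232, 574))) = Add(6, Mul(-1, -133168)) = Add(6, 133168) = 133174)
Mul(C, Pow(Pow(Add(Function('N')(X), K), 2), -1)) = Mul(133174, Pow(Pow(Add(Add(7, 1), -333), 2), -1)) = Mul(133174, Pow(Pow(Add(8, -333), 2), -1)) = Mul(133174, Pow(Pow(-325, 2), -1)) = Mul(133174, Pow(105625, -1)) = Mul(133174, Rational(1, 105625)) = Rational(133174, 105625)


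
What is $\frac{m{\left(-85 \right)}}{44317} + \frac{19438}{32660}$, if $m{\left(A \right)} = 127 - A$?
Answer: $\frac{434178883}{723696610} \approx 0.59995$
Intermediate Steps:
$\frac{m{\left(-85 \right)}}{44317} + \frac{19438}{32660} = \frac{127 - -85}{44317} + \frac{19438}{32660} = \left(127 + 85\right) \frac{1}{44317} + 19438 \cdot \frac{1}{32660} = 212 \cdot \frac{1}{44317} + \frac{9719}{16330} = \frac{212}{44317} + \frac{9719}{16330} = \frac{434178883}{723696610}$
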